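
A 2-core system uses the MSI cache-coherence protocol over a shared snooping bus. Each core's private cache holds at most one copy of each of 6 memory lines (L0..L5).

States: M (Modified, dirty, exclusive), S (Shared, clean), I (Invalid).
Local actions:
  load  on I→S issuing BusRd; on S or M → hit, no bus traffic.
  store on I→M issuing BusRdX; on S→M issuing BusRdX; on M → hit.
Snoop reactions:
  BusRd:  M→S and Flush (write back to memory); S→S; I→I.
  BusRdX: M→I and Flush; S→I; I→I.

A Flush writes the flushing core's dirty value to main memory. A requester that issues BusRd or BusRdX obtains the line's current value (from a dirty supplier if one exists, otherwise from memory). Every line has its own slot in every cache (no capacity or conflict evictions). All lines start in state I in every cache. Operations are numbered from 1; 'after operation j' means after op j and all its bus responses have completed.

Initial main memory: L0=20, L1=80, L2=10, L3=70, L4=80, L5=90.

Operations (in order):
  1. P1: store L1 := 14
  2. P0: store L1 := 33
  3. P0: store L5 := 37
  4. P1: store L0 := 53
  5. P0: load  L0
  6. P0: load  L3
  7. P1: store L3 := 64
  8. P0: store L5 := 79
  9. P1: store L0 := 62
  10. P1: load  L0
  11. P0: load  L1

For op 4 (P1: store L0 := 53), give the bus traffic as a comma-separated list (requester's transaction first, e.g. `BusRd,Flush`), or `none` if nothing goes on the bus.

bus = BusRdX

step 1: P1: store L1 := 14  ⟶  IM  (L1)  txn=BusRdX  M[L1]=80
step 2: P0: store L1 := 33  ⟶  MI  (L1)  txn=BusRdX+Flush  M[L1]=14
step 3: P0: store L5 := 37  ⟶  MI  (L5)  txn=BusRdX  M[L5]=90
step 4: P1: store L0 := 53  ⟶  IM  (L0)  txn=BusRdX  M[L0]=20
step 5: P0: load  L0  ⟶  SS  (L0)  txn=BusRd+Flush  M[L0]=53
step 6: P0: load  L3  ⟶  SI  (L3)  txn=BusRd  M[L3]=70
step 7: P1: store L3 := 64  ⟶  IM  (L3)  txn=BusRdX  M[L3]=70
step 8: P0: store L5 := 79  ⟶  MI  (L5)  txn=∅  M[L5]=90
step 9: P1: store L0 := 62  ⟶  IM  (L0)  txn=BusRdX  M[L0]=53
step 10: P1: load  L0  ⟶  IM  (L0)  txn=∅  M[L0]=53
step 11: P0: load  L1  ⟶  MI  (L1)  txn=∅  M[L1]=14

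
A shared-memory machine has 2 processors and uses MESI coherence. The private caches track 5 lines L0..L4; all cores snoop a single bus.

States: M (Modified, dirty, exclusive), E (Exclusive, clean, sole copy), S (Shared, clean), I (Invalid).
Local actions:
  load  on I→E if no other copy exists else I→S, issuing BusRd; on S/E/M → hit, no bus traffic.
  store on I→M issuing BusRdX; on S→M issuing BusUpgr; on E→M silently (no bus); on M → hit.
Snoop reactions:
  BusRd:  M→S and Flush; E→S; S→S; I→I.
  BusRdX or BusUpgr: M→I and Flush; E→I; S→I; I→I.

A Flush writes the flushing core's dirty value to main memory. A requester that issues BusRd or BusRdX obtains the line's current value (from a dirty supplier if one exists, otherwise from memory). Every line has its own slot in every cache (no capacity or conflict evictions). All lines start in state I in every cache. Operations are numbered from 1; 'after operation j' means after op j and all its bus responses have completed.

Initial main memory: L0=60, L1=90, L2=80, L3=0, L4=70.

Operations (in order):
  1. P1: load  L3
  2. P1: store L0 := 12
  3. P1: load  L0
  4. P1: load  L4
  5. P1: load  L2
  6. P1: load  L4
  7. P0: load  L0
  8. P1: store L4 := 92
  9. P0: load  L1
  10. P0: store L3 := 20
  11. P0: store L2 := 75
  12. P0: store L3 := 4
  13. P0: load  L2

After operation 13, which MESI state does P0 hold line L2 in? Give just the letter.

step 1: P1: load  L3  ⟶  IE  (L3)  txn=BusRd  M[L3]=0
step 2: P1: store L0 := 12  ⟶  IM  (L0)  txn=BusRdX  M[L0]=60
step 3: P1: load  L0  ⟶  IM  (L0)  txn=∅  M[L0]=60
step 4: P1: load  L4  ⟶  IE  (L4)  txn=BusRd  M[L4]=70
step 5: P1: load  L2  ⟶  IE  (L2)  txn=BusRd  M[L2]=80
step 6: P1: load  L4  ⟶  IE  (L4)  txn=∅  M[L4]=70
step 7: P0: load  L0  ⟶  SS  (L0)  txn=BusRd+Flush  M[L0]=12
step 8: P1: store L4 := 92  ⟶  IM  (L4)  txn=∅  M[L4]=70
step 9: P0: load  L1  ⟶  EI  (L1)  txn=BusRd  M[L1]=90
step 10: P0: store L3 := 20  ⟶  MI  (L3)  txn=BusRdX  M[L3]=0
step 11: P0: store L2 := 75  ⟶  MI  (L2)  txn=BusRdX  M[L2]=80
step 12: P0: store L3 := 4  ⟶  MI  (L3)  txn=∅  M[L3]=0
step 13: P0: load  L2  ⟶  MI  (L2)  txn=∅  M[L2]=80

state = M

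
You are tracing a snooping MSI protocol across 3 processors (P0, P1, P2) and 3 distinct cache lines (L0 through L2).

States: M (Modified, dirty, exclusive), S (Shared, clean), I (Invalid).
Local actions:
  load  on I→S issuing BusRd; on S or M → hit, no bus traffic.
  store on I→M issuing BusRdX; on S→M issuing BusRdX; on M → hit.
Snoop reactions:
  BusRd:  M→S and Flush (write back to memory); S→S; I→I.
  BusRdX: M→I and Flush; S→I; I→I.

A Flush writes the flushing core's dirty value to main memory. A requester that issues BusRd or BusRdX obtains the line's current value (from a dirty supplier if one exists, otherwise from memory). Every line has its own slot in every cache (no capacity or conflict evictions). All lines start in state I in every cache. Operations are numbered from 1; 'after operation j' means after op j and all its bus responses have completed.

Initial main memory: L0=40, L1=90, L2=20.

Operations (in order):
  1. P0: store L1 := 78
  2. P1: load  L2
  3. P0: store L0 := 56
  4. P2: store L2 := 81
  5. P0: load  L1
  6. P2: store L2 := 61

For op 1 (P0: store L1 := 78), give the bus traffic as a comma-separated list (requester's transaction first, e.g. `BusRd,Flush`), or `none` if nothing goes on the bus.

step 1: P0: store L1 := 78  ⟶  MII  (L1)  txn=BusRdX  M[L1]=90
step 2: P1: load  L2  ⟶  ISI  (L2)  txn=BusRd  M[L2]=20
step 3: P0: store L0 := 56  ⟶  MII  (L0)  txn=BusRdX  M[L0]=40
step 4: P2: store L2 := 81  ⟶  IIM  (L2)  txn=BusRdX  M[L2]=20
step 5: P0: load  L1  ⟶  MII  (L1)  txn=∅  M[L1]=90
step 6: P2: store L2 := 61  ⟶  IIM  (L2)  txn=∅  M[L2]=20

bus = BusRdX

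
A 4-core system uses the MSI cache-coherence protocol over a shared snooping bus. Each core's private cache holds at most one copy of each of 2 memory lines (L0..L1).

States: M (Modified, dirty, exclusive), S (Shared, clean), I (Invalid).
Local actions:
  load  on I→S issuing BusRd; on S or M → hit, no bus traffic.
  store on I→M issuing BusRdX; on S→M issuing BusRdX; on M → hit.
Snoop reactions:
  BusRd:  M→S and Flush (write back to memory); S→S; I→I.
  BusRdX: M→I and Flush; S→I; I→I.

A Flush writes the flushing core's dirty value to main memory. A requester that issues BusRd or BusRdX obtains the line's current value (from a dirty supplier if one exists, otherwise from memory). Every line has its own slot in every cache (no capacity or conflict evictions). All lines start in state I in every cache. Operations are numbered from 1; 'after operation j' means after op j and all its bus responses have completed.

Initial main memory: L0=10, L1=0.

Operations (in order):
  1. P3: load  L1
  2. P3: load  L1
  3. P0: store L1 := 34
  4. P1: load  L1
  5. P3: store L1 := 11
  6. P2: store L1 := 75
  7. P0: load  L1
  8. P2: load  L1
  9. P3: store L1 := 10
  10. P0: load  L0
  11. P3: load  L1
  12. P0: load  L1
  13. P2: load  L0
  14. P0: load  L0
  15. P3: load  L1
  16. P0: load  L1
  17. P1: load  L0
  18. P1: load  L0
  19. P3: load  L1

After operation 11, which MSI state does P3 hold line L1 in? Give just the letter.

  op1 P3: load  L1 → I/I/I/S on L1; bus BusRd; mem=0
  op2 P3: load  L1 → I/I/I/S on L1; bus (none); mem=0
  op3 P0: store L1 := 34 → M/I/I/I on L1; bus BusRdX; mem=0
  op4 P1: load  L1 → S/S/I/I on L1; bus BusRd Flush; mem=34
  op5 P3: store L1 := 11 → I/I/I/M on L1; bus BusRdX; mem=34
  op6 P2: store L1 := 75 → I/I/M/I on L1; bus BusRdX Flush; mem=11
  op7 P0: load  L1 → S/I/S/I on L1; bus BusRd Flush; mem=75
  op8 P2: load  L1 → S/I/S/I on L1; bus (none); mem=75
  op9 P3: store L1 := 10 → I/I/I/M on L1; bus BusRdX; mem=75
  op10 P0: load  L0 → S/I/I/I on L0; bus BusRd; mem=10
  op11 P3: load  L1 → I/I/I/M on L1; bus (none); mem=75
  op12 P0: load  L1 → S/I/I/S on L1; bus BusRd Flush; mem=10
  op13 P2: load  L0 → S/I/S/I on L0; bus BusRd; mem=10
  op14 P0: load  L0 → S/I/S/I on L0; bus (none); mem=10
  op15 P3: load  L1 → S/I/I/S on L1; bus (none); mem=10
  op16 P0: load  L1 → S/I/I/S on L1; bus (none); mem=10
  op17 P1: load  L0 → S/S/S/I on L0; bus BusRd; mem=10
  op18 P1: load  L0 → S/S/S/I on L0; bus (none); mem=10
  op19 P3: load  L1 → S/I/I/S on L1; bus (none); mem=10

state = M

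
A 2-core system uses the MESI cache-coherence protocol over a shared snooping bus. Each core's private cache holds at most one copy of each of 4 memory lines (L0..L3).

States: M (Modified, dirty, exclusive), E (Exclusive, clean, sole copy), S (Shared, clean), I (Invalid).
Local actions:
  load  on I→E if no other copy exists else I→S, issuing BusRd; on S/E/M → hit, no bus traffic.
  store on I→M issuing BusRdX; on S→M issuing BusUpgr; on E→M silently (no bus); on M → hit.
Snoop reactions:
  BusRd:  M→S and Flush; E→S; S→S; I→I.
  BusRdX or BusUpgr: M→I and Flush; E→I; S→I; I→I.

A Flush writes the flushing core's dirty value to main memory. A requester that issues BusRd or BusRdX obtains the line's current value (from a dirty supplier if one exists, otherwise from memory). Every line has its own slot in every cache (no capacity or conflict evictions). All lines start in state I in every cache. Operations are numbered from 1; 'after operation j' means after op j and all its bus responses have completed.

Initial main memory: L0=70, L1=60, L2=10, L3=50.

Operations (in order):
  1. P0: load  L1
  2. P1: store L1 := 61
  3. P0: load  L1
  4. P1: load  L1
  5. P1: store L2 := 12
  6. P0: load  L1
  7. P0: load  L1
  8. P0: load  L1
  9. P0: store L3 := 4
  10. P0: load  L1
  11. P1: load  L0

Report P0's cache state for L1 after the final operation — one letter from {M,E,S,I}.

state = S

step 1: P0: load  L1  ⟶  EI  (L1)  txn=BusRd  M[L1]=60
step 2: P1: store L1 := 61  ⟶  IM  (L1)  txn=BusRdX  M[L1]=60
step 3: P0: load  L1  ⟶  SS  (L1)  txn=BusRd+Flush  M[L1]=61
step 4: P1: load  L1  ⟶  SS  (L1)  txn=∅  M[L1]=61
step 5: P1: store L2 := 12  ⟶  IM  (L2)  txn=BusRdX  M[L2]=10
step 6: P0: load  L1  ⟶  SS  (L1)  txn=∅  M[L1]=61
step 7: P0: load  L1  ⟶  SS  (L1)  txn=∅  M[L1]=61
step 8: P0: load  L1  ⟶  SS  (L1)  txn=∅  M[L1]=61
step 9: P0: store L3 := 4  ⟶  MI  (L3)  txn=BusRdX  M[L3]=50
step 10: P0: load  L1  ⟶  SS  (L1)  txn=∅  M[L1]=61
step 11: P1: load  L0  ⟶  IE  (L0)  txn=BusRd  M[L0]=70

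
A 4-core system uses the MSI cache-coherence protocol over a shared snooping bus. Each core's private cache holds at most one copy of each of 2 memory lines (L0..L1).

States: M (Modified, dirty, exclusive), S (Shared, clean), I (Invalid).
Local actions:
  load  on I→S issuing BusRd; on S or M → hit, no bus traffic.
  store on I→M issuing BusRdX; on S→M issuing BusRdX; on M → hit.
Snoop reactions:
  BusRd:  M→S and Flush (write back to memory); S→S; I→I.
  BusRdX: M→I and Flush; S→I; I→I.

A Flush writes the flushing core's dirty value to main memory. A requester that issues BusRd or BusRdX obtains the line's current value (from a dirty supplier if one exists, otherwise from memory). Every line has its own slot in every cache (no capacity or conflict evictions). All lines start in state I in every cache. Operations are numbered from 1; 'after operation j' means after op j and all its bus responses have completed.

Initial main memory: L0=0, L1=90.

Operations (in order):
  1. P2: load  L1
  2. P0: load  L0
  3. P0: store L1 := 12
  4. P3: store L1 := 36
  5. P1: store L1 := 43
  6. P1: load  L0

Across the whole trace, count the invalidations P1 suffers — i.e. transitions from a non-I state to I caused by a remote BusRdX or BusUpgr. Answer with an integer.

step 1: P2: load  L1  ⟶  IISI  (L1)  txn=BusRd  M[L1]=90
step 2: P0: load  L0  ⟶  SIII  (L0)  txn=BusRd  M[L0]=0
step 3: P0: store L1 := 12  ⟶  MIII  (L1)  txn=BusRdX  M[L1]=90
step 4: P3: store L1 := 36  ⟶  IIIM  (L1)  txn=BusRdX+Flush  M[L1]=12
step 5: P1: store L1 := 43  ⟶  IMII  (L1)  txn=BusRdX+Flush  M[L1]=36
step 6: P1: load  L0  ⟶  SSII  (L0)  txn=BusRd  M[L0]=0

invalidations = 0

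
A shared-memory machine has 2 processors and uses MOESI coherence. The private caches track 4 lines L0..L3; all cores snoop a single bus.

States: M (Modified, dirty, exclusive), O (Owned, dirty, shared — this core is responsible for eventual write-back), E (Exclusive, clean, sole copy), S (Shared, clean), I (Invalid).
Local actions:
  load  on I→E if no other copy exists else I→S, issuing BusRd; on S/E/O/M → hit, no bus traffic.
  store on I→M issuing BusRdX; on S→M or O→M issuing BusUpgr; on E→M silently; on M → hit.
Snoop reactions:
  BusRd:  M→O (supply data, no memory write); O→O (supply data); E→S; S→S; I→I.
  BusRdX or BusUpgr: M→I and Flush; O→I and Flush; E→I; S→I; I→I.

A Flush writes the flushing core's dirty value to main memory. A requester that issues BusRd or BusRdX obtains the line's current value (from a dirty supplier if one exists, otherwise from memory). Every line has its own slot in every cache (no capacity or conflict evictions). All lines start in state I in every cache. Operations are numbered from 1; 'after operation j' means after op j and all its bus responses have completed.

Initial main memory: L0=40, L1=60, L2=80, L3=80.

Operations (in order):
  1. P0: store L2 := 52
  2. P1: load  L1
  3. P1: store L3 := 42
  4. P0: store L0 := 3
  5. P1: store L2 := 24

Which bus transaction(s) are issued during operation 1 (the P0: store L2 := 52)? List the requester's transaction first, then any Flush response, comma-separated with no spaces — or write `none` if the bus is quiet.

  op1 P0: store L2 := 52 → M/I on L2; bus BusRdX; mem=80
  op2 P1: load  L1 → I/E on L1; bus BusRd; mem=60
  op3 P1: store L3 := 42 → I/M on L3; bus BusRdX; mem=80
  op4 P0: store L0 := 3 → M/I on L0; bus BusRdX; mem=40
  op5 P1: store L2 := 24 → I/M on L2; bus BusRdX Flush; mem=52

bus = BusRdX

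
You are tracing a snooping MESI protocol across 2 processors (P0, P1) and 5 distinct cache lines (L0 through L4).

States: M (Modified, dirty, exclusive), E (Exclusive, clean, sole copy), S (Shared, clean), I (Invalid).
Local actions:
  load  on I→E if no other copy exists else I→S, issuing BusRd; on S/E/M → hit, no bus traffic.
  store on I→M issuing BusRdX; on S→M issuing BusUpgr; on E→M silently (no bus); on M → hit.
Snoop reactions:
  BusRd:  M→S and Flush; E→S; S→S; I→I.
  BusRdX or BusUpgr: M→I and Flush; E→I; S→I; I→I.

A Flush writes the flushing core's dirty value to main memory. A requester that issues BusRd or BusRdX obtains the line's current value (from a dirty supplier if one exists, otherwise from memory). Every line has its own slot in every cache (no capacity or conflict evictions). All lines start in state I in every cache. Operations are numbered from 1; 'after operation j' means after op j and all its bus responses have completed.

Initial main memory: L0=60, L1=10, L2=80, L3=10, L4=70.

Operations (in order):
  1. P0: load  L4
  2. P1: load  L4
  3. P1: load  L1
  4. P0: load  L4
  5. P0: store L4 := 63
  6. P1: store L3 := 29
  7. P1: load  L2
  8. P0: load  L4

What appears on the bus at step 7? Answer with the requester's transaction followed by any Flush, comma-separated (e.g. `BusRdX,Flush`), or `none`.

bus = BusRd

step 1: P0: load  L4  ⟶  EI  (L4)  txn=BusRd  M[L4]=70
step 2: P1: load  L4  ⟶  SS  (L4)  txn=BusRd  M[L4]=70
step 3: P1: load  L1  ⟶  IE  (L1)  txn=BusRd  M[L1]=10
step 4: P0: load  L4  ⟶  SS  (L4)  txn=∅  M[L4]=70
step 5: P0: store L4 := 63  ⟶  MI  (L4)  txn=BusUpgr  M[L4]=70
step 6: P1: store L3 := 29  ⟶  IM  (L3)  txn=BusRdX  M[L3]=10
step 7: P1: load  L2  ⟶  IE  (L2)  txn=BusRd  M[L2]=80
step 8: P0: load  L4  ⟶  MI  (L4)  txn=∅  M[L4]=70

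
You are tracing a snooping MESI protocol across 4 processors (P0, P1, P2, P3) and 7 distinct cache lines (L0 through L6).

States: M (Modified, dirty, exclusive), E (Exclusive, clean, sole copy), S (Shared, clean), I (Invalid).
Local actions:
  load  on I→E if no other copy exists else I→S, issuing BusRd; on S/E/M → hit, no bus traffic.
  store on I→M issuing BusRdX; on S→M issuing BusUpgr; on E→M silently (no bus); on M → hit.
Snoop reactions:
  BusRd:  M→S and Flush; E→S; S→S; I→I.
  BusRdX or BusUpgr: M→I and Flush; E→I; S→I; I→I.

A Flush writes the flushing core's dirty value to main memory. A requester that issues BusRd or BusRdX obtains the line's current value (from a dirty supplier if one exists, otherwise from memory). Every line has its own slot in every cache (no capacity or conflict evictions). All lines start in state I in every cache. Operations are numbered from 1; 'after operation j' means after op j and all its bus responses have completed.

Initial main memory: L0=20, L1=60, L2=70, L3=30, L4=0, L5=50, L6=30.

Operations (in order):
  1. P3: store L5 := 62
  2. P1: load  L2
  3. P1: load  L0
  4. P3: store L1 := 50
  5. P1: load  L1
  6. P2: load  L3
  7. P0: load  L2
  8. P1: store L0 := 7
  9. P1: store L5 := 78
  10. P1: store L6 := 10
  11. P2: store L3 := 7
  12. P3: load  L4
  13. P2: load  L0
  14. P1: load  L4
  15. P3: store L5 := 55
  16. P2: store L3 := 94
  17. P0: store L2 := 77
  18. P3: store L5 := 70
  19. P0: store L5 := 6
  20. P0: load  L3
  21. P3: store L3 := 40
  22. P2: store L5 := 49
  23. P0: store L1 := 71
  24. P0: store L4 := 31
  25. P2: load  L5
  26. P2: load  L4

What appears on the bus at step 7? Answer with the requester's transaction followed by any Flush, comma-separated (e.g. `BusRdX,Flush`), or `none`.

1. P3: store L5 := 62  bus=[BusRdX]  L5: P0=I P1=I P2=I P3=M  mem[L5]=50
2. P1: load  L2  bus=[BusRd]  L2: P0=I P1=E P2=I P3=I  mem[L2]=70
3. P1: load  L0  bus=[BusRd]  L0: P0=I P1=E P2=I P3=I  mem[L0]=20
4. P3: store L1 := 50  bus=[BusRdX]  L1: P0=I P1=I P2=I P3=M  mem[L1]=60
5. P1: load  L1  bus=[BusRd,Flush]  L1: P0=I P1=S P2=I P3=S  mem[L1]=50
6. P2: load  L3  bus=[BusRd]  L3: P0=I P1=I P2=E P3=I  mem[L3]=30
7. P0: load  L2  bus=[BusRd]  L2: P0=S P1=S P2=I P3=I  mem[L2]=70
8. P1: store L0 := 7  bus=[-]  L0: P0=I P1=M P2=I P3=I  mem[L0]=20
9. P1: store L5 := 78  bus=[BusRdX,Flush]  L5: P0=I P1=M P2=I P3=I  mem[L5]=62
10. P1: store L6 := 10  bus=[BusRdX]  L6: P0=I P1=M P2=I P3=I  mem[L6]=30
11. P2: store L3 := 7  bus=[-]  L3: P0=I P1=I P2=M P3=I  mem[L3]=30
12. P3: load  L4  bus=[BusRd]  L4: P0=I P1=I P2=I P3=E  mem[L4]=0
13. P2: load  L0  bus=[BusRd,Flush]  L0: P0=I P1=S P2=S P3=I  mem[L0]=7
14. P1: load  L4  bus=[BusRd]  L4: P0=I P1=S P2=I P3=S  mem[L4]=0
15. P3: store L5 := 55  bus=[BusRdX,Flush]  L5: P0=I P1=I P2=I P3=M  mem[L5]=78
16. P2: store L3 := 94  bus=[-]  L3: P0=I P1=I P2=M P3=I  mem[L3]=30
17. P0: store L2 := 77  bus=[BusUpgr]  L2: P0=M P1=I P2=I P3=I  mem[L2]=70
18. P3: store L5 := 70  bus=[-]  L5: P0=I P1=I P2=I P3=M  mem[L5]=78
19. P0: store L5 := 6  bus=[BusRdX,Flush]  L5: P0=M P1=I P2=I P3=I  mem[L5]=70
20. P0: load  L3  bus=[BusRd,Flush]  L3: P0=S P1=I P2=S P3=I  mem[L3]=94
21. P3: store L3 := 40  bus=[BusRdX]  L3: P0=I P1=I P2=I P3=M  mem[L3]=94
22. P2: store L5 := 49  bus=[BusRdX,Flush]  L5: P0=I P1=I P2=M P3=I  mem[L5]=6
23. P0: store L1 := 71  bus=[BusRdX]  L1: P0=M P1=I P2=I P3=I  mem[L1]=50
24. P0: store L4 := 31  bus=[BusRdX]  L4: P0=M P1=I P2=I P3=I  mem[L4]=0
25. P2: load  L5  bus=[-]  L5: P0=I P1=I P2=M P3=I  mem[L5]=6
26. P2: load  L4  bus=[BusRd,Flush]  L4: P0=S P1=I P2=S P3=I  mem[L4]=31

bus = BusRd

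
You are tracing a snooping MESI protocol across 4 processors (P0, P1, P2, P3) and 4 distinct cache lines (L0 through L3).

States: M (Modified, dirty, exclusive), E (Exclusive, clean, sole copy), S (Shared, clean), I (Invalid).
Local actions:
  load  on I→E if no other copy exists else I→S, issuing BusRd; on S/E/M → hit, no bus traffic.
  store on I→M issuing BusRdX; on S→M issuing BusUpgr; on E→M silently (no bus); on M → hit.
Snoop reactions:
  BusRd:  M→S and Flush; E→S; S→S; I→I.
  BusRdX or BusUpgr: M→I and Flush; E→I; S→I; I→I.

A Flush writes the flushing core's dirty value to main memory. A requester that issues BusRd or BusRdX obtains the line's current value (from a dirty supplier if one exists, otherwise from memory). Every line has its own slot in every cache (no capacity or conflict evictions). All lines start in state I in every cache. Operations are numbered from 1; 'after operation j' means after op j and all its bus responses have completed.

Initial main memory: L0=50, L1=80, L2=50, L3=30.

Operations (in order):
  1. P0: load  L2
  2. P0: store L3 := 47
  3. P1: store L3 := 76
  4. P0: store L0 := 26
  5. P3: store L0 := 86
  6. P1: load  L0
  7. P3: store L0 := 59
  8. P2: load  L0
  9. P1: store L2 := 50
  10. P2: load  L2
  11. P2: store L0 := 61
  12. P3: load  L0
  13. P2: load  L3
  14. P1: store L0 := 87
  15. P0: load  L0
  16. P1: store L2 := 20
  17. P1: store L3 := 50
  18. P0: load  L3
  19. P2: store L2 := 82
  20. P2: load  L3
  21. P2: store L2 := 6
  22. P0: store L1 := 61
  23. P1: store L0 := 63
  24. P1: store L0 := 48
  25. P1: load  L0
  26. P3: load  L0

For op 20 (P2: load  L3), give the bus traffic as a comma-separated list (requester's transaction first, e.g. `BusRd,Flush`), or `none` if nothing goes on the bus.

bus = BusRd

[1] P0: load  L2 | P0:E(50), P1:I, P2:I, P3:I | bus: BusRd
[2] P0: store L3 := 47 | P0:M(47), P1:I, P2:I, P3:I | bus: BusRdX
[3] P1: store L3 := 76 | P0:I, P1:M(76), P2:I, P3:I | bus: BusRdX,Flush
[4] P0: store L0 := 26 | P0:M(26), P1:I, P2:I, P3:I | bus: BusRdX
[5] P3: store L0 := 86 | P0:I, P1:I, P2:I, P3:M(86) | bus: BusRdX,Flush
[6] P1: load  L0 | P0:I, P1:S(86), P2:I, P3:S(86) | bus: BusRd,Flush
[7] P3: store L0 := 59 | P0:I, P1:I, P2:I, P3:M(59) | bus: BusUpgr
[8] P2: load  L0 | P0:I, P1:I, P2:S(59), P3:S(59) | bus: BusRd,Flush
[9] P1: store L2 := 50 | P0:I, P1:M(50), P2:I, P3:I | bus: BusRdX
[10] P2: load  L2 | P0:I, P1:S(50), P2:S(50), P3:I | bus: BusRd,Flush
[11] P2: store L0 := 61 | P0:I, P1:I, P2:M(61), P3:I | bus: BusUpgr
[12] P3: load  L0 | P0:I, P1:I, P2:S(61), P3:S(61) | bus: BusRd,Flush
[13] P2: load  L3 | P0:I, P1:S(76), P2:S(76), P3:I | bus: BusRd,Flush
[14] P1: store L0 := 87 | P0:I, P1:M(87), P2:I, P3:I | bus: BusRdX
[15] P0: load  L0 | P0:S(87), P1:S(87), P2:I, P3:I | bus: BusRd,Flush
[16] P1: store L2 := 20 | P0:I, P1:M(20), P2:I, P3:I | bus: BusUpgr
[17] P1: store L3 := 50 | P0:I, P1:M(50), P2:I, P3:I | bus: BusUpgr
[18] P0: load  L3 | P0:S(50), P1:S(50), P2:I, P3:I | bus: BusRd,Flush
[19] P2: store L2 := 82 | P0:I, P1:I, P2:M(82), P3:I | bus: BusRdX,Flush
[20] P2: load  L3 | P0:S(50), P1:S(50), P2:S(50), P3:I | bus: BusRd
[21] P2: store L2 := 6 | P0:I, P1:I, P2:M(6), P3:I | bus: none
[22] P0: store L1 := 61 | P0:M(61), P1:I, P2:I, P3:I | bus: BusRdX
[23] P1: store L0 := 63 | P0:I, P1:M(63), P2:I, P3:I | bus: BusUpgr
[24] P1: store L0 := 48 | P0:I, P1:M(48), P2:I, P3:I | bus: none
[25] P1: load  L0 | P0:I, P1:M(48), P2:I, P3:I | bus: none
[26] P3: load  L0 | P0:I, P1:S(48), P2:I, P3:S(48) | bus: BusRd,Flush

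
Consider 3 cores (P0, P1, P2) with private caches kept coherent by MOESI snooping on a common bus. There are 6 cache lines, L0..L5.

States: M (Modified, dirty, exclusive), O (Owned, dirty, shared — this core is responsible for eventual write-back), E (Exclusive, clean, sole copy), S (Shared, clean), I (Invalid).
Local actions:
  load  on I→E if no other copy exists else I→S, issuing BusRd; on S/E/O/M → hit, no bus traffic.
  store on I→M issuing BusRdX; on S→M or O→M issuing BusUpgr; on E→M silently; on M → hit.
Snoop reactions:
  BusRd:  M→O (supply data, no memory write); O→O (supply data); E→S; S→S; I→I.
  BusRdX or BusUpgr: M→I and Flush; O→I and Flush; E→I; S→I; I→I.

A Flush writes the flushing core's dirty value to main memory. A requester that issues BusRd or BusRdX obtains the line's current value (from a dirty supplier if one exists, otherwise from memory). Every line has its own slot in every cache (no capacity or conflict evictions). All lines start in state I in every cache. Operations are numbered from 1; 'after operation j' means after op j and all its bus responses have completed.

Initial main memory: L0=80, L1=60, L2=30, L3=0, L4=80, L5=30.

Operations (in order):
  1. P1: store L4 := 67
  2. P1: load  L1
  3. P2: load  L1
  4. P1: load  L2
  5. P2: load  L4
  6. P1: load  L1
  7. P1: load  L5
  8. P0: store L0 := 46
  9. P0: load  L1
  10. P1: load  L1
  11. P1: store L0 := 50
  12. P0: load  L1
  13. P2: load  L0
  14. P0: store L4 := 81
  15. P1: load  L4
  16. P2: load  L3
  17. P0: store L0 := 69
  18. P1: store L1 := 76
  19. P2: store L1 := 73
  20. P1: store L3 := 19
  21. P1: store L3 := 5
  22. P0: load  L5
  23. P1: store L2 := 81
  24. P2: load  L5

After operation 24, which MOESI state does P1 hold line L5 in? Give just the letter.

  op1 P1: store L4 := 67 → I/M/I on L4; bus BusRdX; mem=80
  op2 P1: load  L1 → I/E/I on L1; bus BusRd; mem=60
  op3 P2: load  L1 → I/S/S on L1; bus BusRd; mem=60
  op4 P1: load  L2 → I/E/I on L2; bus BusRd; mem=30
  op5 P2: load  L4 → I/O/S on L4; bus BusRd; mem=80
  op6 P1: load  L1 → I/S/S on L1; bus (none); mem=60
  op7 P1: load  L5 → I/E/I on L5; bus BusRd; mem=30
  op8 P0: store L0 := 46 → M/I/I on L0; bus BusRdX; mem=80
  op9 P0: load  L1 → S/S/S on L1; bus BusRd; mem=60
  op10 P1: load  L1 → S/S/S on L1; bus (none); mem=60
  op11 P1: store L0 := 50 → I/M/I on L0; bus BusRdX Flush; mem=46
  op12 P0: load  L1 → S/S/S on L1; bus (none); mem=60
  op13 P2: load  L0 → I/O/S on L0; bus BusRd; mem=46
  op14 P0: store L4 := 81 → M/I/I on L4; bus BusRdX Flush; mem=67
  op15 P1: load  L4 → O/S/I on L4; bus BusRd; mem=67
  op16 P2: load  L3 → I/I/E on L3; bus BusRd; mem=0
  op17 P0: store L0 := 69 → M/I/I on L0; bus BusRdX Flush; mem=50
  op18 P1: store L1 := 76 → I/M/I on L1; bus BusUpgr; mem=60
  op19 P2: store L1 := 73 → I/I/M on L1; bus BusRdX Flush; mem=76
  op20 P1: store L3 := 19 → I/M/I on L3; bus BusRdX; mem=0
  op21 P1: store L3 := 5 → I/M/I on L3; bus (none); mem=0
  op22 P0: load  L5 → S/S/I on L5; bus BusRd; mem=30
  op23 P1: store L2 := 81 → I/M/I on L2; bus (none); mem=30
  op24 P2: load  L5 → S/S/S on L5; bus BusRd; mem=30

state = S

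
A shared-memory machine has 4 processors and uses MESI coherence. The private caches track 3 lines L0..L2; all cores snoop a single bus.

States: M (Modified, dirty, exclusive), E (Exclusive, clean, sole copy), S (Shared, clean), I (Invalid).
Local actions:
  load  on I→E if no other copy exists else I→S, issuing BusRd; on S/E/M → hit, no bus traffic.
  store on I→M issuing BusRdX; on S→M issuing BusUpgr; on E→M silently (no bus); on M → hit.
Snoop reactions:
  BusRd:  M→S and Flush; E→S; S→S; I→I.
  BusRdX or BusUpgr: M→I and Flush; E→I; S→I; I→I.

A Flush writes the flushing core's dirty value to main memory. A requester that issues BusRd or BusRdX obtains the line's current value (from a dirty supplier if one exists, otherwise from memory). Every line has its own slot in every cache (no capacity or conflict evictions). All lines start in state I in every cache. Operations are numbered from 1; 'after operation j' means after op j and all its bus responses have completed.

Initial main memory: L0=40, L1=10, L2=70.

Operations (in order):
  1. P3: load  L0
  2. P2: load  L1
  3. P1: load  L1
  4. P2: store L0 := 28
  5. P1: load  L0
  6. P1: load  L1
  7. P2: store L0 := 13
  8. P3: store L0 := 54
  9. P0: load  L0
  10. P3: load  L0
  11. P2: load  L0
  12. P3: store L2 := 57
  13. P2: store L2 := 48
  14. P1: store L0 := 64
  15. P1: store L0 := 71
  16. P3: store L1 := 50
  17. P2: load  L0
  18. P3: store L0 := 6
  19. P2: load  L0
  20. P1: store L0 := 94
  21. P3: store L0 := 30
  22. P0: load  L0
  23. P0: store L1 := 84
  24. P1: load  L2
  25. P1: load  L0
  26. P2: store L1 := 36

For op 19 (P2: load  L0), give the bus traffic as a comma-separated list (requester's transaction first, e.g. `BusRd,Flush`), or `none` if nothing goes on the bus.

step 1: P3: load  L0  ⟶  IIIE  (L0)  txn=BusRd  M[L0]=40
step 2: P2: load  L1  ⟶  IIEI  (L1)  txn=BusRd  M[L1]=10
step 3: P1: load  L1  ⟶  ISSI  (L1)  txn=BusRd  M[L1]=10
step 4: P2: store L0 := 28  ⟶  IIMI  (L0)  txn=BusRdX  M[L0]=40
step 5: P1: load  L0  ⟶  ISSI  (L0)  txn=BusRd+Flush  M[L0]=28
step 6: P1: load  L1  ⟶  ISSI  (L1)  txn=∅  M[L1]=10
step 7: P2: store L0 := 13  ⟶  IIMI  (L0)  txn=BusUpgr  M[L0]=28
step 8: P3: store L0 := 54  ⟶  IIIM  (L0)  txn=BusRdX+Flush  M[L0]=13
step 9: P0: load  L0  ⟶  SIIS  (L0)  txn=BusRd+Flush  M[L0]=54
step 10: P3: load  L0  ⟶  SIIS  (L0)  txn=∅  M[L0]=54
step 11: P2: load  L0  ⟶  SISS  (L0)  txn=BusRd  M[L0]=54
step 12: P3: store L2 := 57  ⟶  IIIM  (L2)  txn=BusRdX  M[L2]=70
step 13: P2: store L2 := 48  ⟶  IIMI  (L2)  txn=BusRdX+Flush  M[L2]=57
step 14: P1: store L0 := 64  ⟶  IMII  (L0)  txn=BusRdX  M[L0]=54
step 15: P1: store L0 := 71  ⟶  IMII  (L0)  txn=∅  M[L0]=54
step 16: P3: store L1 := 50  ⟶  IIIM  (L1)  txn=BusRdX  M[L1]=10
step 17: P2: load  L0  ⟶  ISSI  (L0)  txn=BusRd+Flush  M[L0]=71
step 18: P3: store L0 := 6  ⟶  IIIM  (L0)  txn=BusRdX  M[L0]=71
step 19: P2: load  L0  ⟶  IISS  (L0)  txn=BusRd+Flush  M[L0]=6
step 20: P1: store L0 := 94  ⟶  IMII  (L0)  txn=BusRdX  M[L0]=6
step 21: P3: store L0 := 30  ⟶  IIIM  (L0)  txn=BusRdX+Flush  M[L0]=94
step 22: P0: load  L0  ⟶  SIIS  (L0)  txn=BusRd+Flush  M[L0]=30
step 23: P0: store L1 := 84  ⟶  MIII  (L1)  txn=BusRdX+Flush  M[L1]=50
step 24: P1: load  L2  ⟶  ISSI  (L2)  txn=BusRd+Flush  M[L2]=48
step 25: P1: load  L0  ⟶  SSIS  (L0)  txn=BusRd  M[L0]=30
step 26: P2: store L1 := 36  ⟶  IIMI  (L1)  txn=BusRdX+Flush  M[L1]=84

bus = BusRd,Flush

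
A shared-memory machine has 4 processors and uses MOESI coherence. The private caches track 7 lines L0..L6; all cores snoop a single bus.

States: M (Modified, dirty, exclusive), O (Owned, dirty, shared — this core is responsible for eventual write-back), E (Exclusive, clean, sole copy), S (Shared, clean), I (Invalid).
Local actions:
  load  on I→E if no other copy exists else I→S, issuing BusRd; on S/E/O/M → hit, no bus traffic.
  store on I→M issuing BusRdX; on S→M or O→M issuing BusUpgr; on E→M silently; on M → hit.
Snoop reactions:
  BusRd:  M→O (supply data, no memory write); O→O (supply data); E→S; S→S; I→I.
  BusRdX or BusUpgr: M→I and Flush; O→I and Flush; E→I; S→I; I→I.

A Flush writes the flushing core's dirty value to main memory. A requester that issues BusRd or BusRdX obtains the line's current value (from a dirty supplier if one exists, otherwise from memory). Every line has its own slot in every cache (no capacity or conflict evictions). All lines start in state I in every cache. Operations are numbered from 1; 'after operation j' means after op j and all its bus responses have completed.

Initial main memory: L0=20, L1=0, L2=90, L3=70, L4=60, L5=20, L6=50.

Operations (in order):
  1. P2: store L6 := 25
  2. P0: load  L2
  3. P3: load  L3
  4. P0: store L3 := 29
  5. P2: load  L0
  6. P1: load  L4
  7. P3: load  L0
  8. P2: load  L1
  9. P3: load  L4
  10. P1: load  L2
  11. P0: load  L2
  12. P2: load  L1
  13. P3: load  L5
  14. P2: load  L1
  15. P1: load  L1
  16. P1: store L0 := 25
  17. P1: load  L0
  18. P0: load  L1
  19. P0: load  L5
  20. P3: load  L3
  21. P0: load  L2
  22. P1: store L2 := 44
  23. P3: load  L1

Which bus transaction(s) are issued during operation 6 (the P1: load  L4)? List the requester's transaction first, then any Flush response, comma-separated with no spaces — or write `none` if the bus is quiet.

bus = BusRd

1. P2: store L6 := 25  bus=[BusRdX]  L6: P0=I P1=I P2=M P3=I  mem[L6]=50
2. P0: load  L2  bus=[BusRd]  L2: P0=E P1=I P2=I P3=I  mem[L2]=90
3. P3: load  L3  bus=[BusRd]  L3: P0=I P1=I P2=I P3=E  mem[L3]=70
4. P0: store L3 := 29  bus=[BusRdX]  L3: P0=M P1=I P2=I P3=I  mem[L3]=70
5. P2: load  L0  bus=[BusRd]  L0: P0=I P1=I P2=E P3=I  mem[L0]=20
6. P1: load  L4  bus=[BusRd]  L4: P0=I P1=E P2=I P3=I  mem[L4]=60
7. P3: load  L0  bus=[BusRd]  L0: P0=I P1=I P2=S P3=S  mem[L0]=20
8. P2: load  L1  bus=[BusRd]  L1: P0=I P1=I P2=E P3=I  mem[L1]=0
9. P3: load  L4  bus=[BusRd]  L4: P0=I P1=S P2=I P3=S  mem[L4]=60
10. P1: load  L2  bus=[BusRd]  L2: P0=S P1=S P2=I P3=I  mem[L2]=90
11. P0: load  L2  bus=[-]  L2: P0=S P1=S P2=I P3=I  mem[L2]=90
12. P2: load  L1  bus=[-]  L1: P0=I P1=I P2=E P3=I  mem[L1]=0
13. P3: load  L5  bus=[BusRd]  L5: P0=I P1=I P2=I P3=E  mem[L5]=20
14. P2: load  L1  bus=[-]  L1: P0=I P1=I P2=E P3=I  mem[L1]=0
15. P1: load  L1  bus=[BusRd]  L1: P0=I P1=S P2=S P3=I  mem[L1]=0
16. P1: store L0 := 25  bus=[BusRdX]  L0: P0=I P1=M P2=I P3=I  mem[L0]=20
17. P1: load  L0  bus=[-]  L0: P0=I P1=M P2=I P3=I  mem[L0]=20
18. P0: load  L1  bus=[BusRd]  L1: P0=S P1=S P2=S P3=I  mem[L1]=0
19. P0: load  L5  bus=[BusRd]  L5: P0=S P1=I P2=I P3=S  mem[L5]=20
20. P3: load  L3  bus=[BusRd]  L3: P0=O P1=I P2=I P3=S  mem[L3]=70
21. P0: load  L2  bus=[-]  L2: P0=S P1=S P2=I P3=I  mem[L2]=90
22. P1: store L2 := 44  bus=[BusUpgr]  L2: P0=I P1=M P2=I P3=I  mem[L2]=90
23. P3: load  L1  bus=[BusRd]  L1: P0=S P1=S P2=S P3=S  mem[L1]=0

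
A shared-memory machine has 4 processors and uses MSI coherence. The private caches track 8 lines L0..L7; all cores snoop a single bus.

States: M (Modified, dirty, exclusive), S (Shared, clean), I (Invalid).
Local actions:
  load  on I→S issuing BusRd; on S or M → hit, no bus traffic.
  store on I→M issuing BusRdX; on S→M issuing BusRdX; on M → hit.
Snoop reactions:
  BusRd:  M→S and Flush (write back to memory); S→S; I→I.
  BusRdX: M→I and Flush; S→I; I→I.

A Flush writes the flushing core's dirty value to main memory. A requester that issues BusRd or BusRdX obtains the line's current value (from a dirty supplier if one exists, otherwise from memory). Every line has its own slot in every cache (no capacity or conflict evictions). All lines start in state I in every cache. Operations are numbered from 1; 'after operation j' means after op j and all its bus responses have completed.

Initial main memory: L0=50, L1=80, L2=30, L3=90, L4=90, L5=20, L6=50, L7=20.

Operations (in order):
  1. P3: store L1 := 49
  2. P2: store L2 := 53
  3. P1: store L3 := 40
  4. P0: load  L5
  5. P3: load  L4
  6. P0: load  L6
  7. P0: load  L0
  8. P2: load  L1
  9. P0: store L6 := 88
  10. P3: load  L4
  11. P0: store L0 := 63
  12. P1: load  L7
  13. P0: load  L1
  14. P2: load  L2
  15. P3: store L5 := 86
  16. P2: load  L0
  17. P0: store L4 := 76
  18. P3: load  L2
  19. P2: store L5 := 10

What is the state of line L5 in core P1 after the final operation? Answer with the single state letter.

step 1: P3: store L1 := 49  ⟶  IIIM  (L1)  txn=BusRdX  M[L1]=80
step 2: P2: store L2 := 53  ⟶  IIMI  (L2)  txn=BusRdX  M[L2]=30
step 3: P1: store L3 := 40  ⟶  IMII  (L3)  txn=BusRdX  M[L3]=90
step 4: P0: load  L5  ⟶  SIII  (L5)  txn=BusRd  M[L5]=20
step 5: P3: load  L4  ⟶  IIIS  (L4)  txn=BusRd  M[L4]=90
step 6: P0: load  L6  ⟶  SIII  (L6)  txn=BusRd  M[L6]=50
step 7: P0: load  L0  ⟶  SIII  (L0)  txn=BusRd  M[L0]=50
step 8: P2: load  L1  ⟶  IISS  (L1)  txn=BusRd+Flush  M[L1]=49
step 9: P0: store L6 := 88  ⟶  MIII  (L6)  txn=BusRdX  M[L6]=50
step 10: P3: load  L4  ⟶  IIIS  (L4)  txn=∅  M[L4]=90
step 11: P0: store L0 := 63  ⟶  MIII  (L0)  txn=BusRdX  M[L0]=50
step 12: P1: load  L7  ⟶  ISII  (L7)  txn=BusRd  M[L7]=20
step 13: P0: load  L1  ⟶  SISS  (L1)  txn=BusRd  M[L1]=49
step 14: P2: load  L2  ⟶  IIMI  (L2)  txn=∅  M[L2]=30
step 15: P3: store L5 := 86  ⟶  IIIM  (L5)  txn=BusRdX  M[L5]=20
step 16: P2: load  L0  ⟶  SISI  (L0)  txn=BusRd+Flush  M[L0]=63
step 17: P0: store L4 := 76  ⟶  MIII  (L4)  txn=BusRdX  M[L4]=90
step 18: P3: load  L2  ⟶  IISS  (L2)  txn=BusRd+Flush  M[L2]=53
step 19: P2: store L5 := 10  ⟶  IIMI  (L5)  txn=BusRdX+Flush  M[L5]=86

state = I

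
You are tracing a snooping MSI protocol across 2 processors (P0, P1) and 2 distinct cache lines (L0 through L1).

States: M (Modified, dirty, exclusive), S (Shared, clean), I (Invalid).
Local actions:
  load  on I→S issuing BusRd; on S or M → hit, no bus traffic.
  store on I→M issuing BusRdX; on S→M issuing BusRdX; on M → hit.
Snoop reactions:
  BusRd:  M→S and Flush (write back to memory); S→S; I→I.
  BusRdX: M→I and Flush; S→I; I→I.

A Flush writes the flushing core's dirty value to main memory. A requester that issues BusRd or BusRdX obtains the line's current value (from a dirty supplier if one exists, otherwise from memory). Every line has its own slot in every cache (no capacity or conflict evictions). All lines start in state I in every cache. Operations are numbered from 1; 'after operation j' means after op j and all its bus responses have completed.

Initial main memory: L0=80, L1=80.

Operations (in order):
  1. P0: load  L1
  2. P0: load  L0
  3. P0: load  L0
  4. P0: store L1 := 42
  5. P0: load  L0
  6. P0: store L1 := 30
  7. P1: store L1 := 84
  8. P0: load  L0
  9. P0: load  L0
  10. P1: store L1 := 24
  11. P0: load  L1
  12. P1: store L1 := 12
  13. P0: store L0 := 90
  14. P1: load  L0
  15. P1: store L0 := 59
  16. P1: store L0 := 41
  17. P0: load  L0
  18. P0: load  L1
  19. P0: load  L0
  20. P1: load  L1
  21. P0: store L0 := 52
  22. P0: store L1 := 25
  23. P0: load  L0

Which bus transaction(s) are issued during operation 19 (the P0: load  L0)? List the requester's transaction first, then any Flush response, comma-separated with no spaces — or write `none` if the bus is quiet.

step 1: P0: load  L1  ⟶  SI  (L1)  txn=BusRd  M[L1]=80
step 2: P0: load  L0  ⟶  SI  (L0)  txn=BusRd  M[L0]=80
step 3: P0: load  L0  ⟶  SI  (L0)  txn=∅  M[L0]=80
step 4: P0: store L1 := 42  ⟶  MI  (L1)  txn=BusRdX  M[L1]=80
step 5: P0: load  L0  ⟶  SI  (L0)  txn=∅  M[L0]=80
step 6: P0: store L1 := 30  ⟶  MI  (L1)  txn=∅  M[L1]=80
step 7: P1: store L1 := 84  ⟶  IM  (L1)  txn=BusRdX+Flush  M[L1]=30
step 8: P0: load  L0  ⟶  SI  (L0)  txn=∅  M[L0]=80
step 9: P0: load  L0  ⟶  SI  (L0)  txn=∅  M[L0]=80
step 10: P1: store L1 := 24  ⟶  IM  (L1)  txn=∅  M[L1]=30
step 11: P0: load  L1  ⟶  SS  (L1)  txn=BusRd+Flush  M[L1]=24
step 12: P1: store L1 := 12  ⟶  IM  (L1)  txn=BusRdX  M[L1]=24
step 13: P0: store L0 := 90  ⟶  MI  (L0)  txn=BusRdX  M[L0]=80
step 14: P1: load  L0  ⟶  SS  (L0)  txn=BusRd+Flush  M[L0]=90
step 15: P1: store L0 := 59  ⟶  IM  (L0)  txn=BusRdX  M[L0]=90
step 16: P1: store L0 := 41  ⟶  IM  (L0)  txn=∅  M[L0]=90
step 17: P0: load  L0  ⟶  SS  (L0)  txn=BusRd+Flush  M[L0]=41
step 18: P0: load  L1  ⟶  SS  (L1)  txn=BusRd+Flush  M[L1]=12
step 19: P0: load  L0  ⟶  SS  (L0)  txn=∅  M[L0]=41
step 20: P1: load  L1  ⟶  SS  (L1)  txn=∅  M[L1]=12
step 21: P0: store L0 := 52  ⟶  MI  (L0)  txn=BusRdX  M[L0]=41
step 22: P0: store L1 := 25  ⟶  MI  (L1)  txn=BusRdX  M[L1]=12
step 23: P0: load  L0  ⟶  MI  (L0)  txn=∅  M[L0]=41

bus = none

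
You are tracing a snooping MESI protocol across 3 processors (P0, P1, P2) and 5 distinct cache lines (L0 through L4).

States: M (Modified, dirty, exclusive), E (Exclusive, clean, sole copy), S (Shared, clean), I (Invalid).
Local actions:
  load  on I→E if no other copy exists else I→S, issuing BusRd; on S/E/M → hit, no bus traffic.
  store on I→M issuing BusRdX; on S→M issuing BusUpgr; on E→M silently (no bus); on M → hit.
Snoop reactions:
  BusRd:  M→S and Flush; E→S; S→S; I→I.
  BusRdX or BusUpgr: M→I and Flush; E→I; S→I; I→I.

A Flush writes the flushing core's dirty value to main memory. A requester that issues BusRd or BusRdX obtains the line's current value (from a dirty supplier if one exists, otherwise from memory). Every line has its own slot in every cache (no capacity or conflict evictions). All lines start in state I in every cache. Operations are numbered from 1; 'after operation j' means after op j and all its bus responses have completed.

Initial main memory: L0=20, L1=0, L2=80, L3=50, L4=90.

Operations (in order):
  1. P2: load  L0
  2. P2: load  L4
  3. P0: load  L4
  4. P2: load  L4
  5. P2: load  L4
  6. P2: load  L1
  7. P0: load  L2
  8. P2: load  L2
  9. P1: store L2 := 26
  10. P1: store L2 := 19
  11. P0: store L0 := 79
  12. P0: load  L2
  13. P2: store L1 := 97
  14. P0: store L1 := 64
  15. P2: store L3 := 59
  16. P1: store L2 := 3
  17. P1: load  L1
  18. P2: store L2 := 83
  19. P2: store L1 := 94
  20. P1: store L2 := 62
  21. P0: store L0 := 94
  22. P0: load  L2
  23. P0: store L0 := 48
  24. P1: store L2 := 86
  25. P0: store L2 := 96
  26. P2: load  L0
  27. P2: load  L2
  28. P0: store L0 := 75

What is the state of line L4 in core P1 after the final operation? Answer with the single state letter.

[1] P2: load  L0 | P0:I, P1:I, P2:E(20) | bus: BusRd
[2] P2: load  L4 | P0:I, P1:I, P2:E(90) | bus: BusRd
[3] P0: load  L4 | P0:S(90), P1:I, P2:S(90) | bus: BusRd
[4] P2: load  L4 | P0:S(90), P1:I, P2:S(90) | bus: none
[5] P2: load  L4 | P0:S(90), P1:I, P2:S(90) | bus: none
[6] P2: load  L1 | P0:I, P1:I, P2:E(0) | bus: BusRd
[7] P0: load  L2 | P0:E(80), P1:I, P2:I | bus: BusRd
[8] P2: load  L2 | P0:S(80), P1:I, P2:S(80) | bus: BusRd
[9] P1: store L2 := 26 | P0:I, P1:M(26), P2:I | bus: BusRdX
[10] P1: store L2 := 19 | P0:I, P1:M(19), P2:I | bus: none
[11] P0: store L0 := 79 | P0:M(79), P1:I, P2:I | bus: BusRdX
[12] P0: load  L2 | P0:S(19), P1:S(19), P2:I | bus: BusRd,Flush
[13] P2: store L1 := 97 | P0:I, P1:I, P2:M(97) | bus: none
[14] P0: store L1 := 64 | P0:M(64), P1:I, P2:I | bus: BusRdX,Flush
[15] P2: store L3 := 59 | P0:I, P1:I, P2:M(59) | bus: BusRdX
[16] P1: store L2 := 3 | P0:I, P1:M(3), P2:I | bus: BusUpgr
[17] P1: load  L1 | P0:S(64), P1:S(64), P2:I | bus: BusRd,Flush
[18] P2: store L2 := 83 | P0:I, P1:I, P2:M(83) | bus: BusRdX,Flush
[19] P2: store L1 := 94 | P0:I, P1:I, P2:M(94) | bus: BusRdX
[20] P1: store L2 := 62 | P0:I, P1:M(62), P2:I | bus: BusRdX,Flush
[21] P0: store L0 := 94 | P0:M(94), P1:I, P2:I | bus: none
[22] P0: load  L2 | P0:S(62), P1:S(62), P2:I | bus: BusRd,Flush
[23] P0: store L0 := 48 | P0:M(48), P1:I, P2:I | bus: none
[24] P1: store L2 := 86 | P0:I, P1:M(86), P2:I | bus: BusUpgr
[25] P0: store L2 := 96 | P0:M(96), P1:I, P2:I | bus: BusRdX,Flush
[26] P2: load  L0 | P0:S(48), P1:I, P2:S(48) | bus: BusRd,Flush
[27] P2: load  L2 | P0:S(96), P1:I, P2:S(96) | bus: BusRd,Flush
[28] P0: store L0 := 75 | P0:M(75), P1:I, P2:I | bus: BusUpgr

state = I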